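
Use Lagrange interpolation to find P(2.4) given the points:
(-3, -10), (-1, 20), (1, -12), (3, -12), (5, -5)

Lagrange interpolation formula:
P(x) = Σ yᵢ × Lᵢ(x)
where Lᵢ(x) = Π_{j≠i} (x - xⱼ)/(xᵢ - xⱼ)

L_0(2.4) = (2.4 - (-1))/(-3 - (-1)) × (2.4 - 1)/(-3 - 1) × (2.4 - 3)/(-3 - 3) × (2.4 - 5)/(-3 - 5) = 0.019338
L_1(2.4) = (2.4 - (-3))/(-1 - (-3)) × (2.4 - 1)/(-1 - 1) × (2.4 - 3)/(-1 - 3) × (2.4 - 5)/(-1 - 5) = -0.122850
L_2(2.4) = (2.4 - (-3))/(1 - (-3)) × (2.4 - (-1))/(1 - (-1)) × (2.4 - 3)/(1 - 3) × (2.4 - 5)/(1 - 5) = 0.447525
L_3(2.4) = (2.4 - (-3))/(3 - (-3)) × (2.4 - (-1))/(3 - (-1)) × (2.4 - 1)/(3 - 1) × (2.4 - 5)/(3 - 5) = 0.696150
L_4(2.4) = (2.4 - (-3))/(5 - (-3)) × (2.4 - (-1))/(5 - (-1)) × (2.4 - 1)/(5 - 1) × (2.4 - 3)/(5 - 3) = -0.040163

P(2.4) = (-10)×L_0(2.4) + 20×L_1(2.4) + (-12)×L_2(2.4) + (-12)×L_3(2.4) + (-5)×L_4(2.4)
P(2.4) = -16.173662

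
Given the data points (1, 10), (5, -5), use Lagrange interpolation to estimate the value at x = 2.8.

Lagrange interpolation formula:
P(x) = Σ yᵢ × Lᵢ(x)
where Lᵢ(x) = Π_{j≠i} (x - xⱼ)/(xᵢ - xⱼ)

L_0(2.8) = (2.8 - 5)/(1 - 5) = 0.550000
L_1(2.8) = (2.8 - 1)/(5 - 1) = 0.450000

P(2.8) = 10×L_0(2.8) + (-5)×L_1(2.8)
P(2.8) = 3.250000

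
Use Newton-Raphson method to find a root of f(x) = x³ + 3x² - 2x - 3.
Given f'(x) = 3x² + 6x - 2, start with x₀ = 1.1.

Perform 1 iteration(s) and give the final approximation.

f(x) = x³ + 3x² - 2x - 3
f'(x) = 3x² + 6x - 2
x₀ = 1.1

Newton-Raphson formula: x_{n+1} = x_n - f(x_n)/f'(x_n)

Iteration 1:
  f(1.100000) = -0.239000
  f'(1.100000) = 8.230000
  x_1 = 1.100000 - (-0.239000)/8.230000 = 1.129040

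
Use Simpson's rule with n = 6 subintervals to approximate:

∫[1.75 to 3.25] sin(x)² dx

f(x) = sin(x)²
a = 1.75, b = 3.25, n = 6
h = (b - a)/n = 0.250000

Simpson's rule: (h/3)[f(x₀) + 4f(x₁) + 2f(x₂) + ... + f(xₙ)]

x_0 = 1.7500, f(x_0) = 0.968228, coefficient = 1
x_1 = 2.0000, f(x_1) = 0.826822, coefficient = 4
x_2 = 2.2500, f(x_2) = 0.605398, coefficient = 2
x_3 = 2.5000, f(x_3) = 0.358169, coefficient = 4
x_4 = 2.7500, f(x_4) = 0.145665, coefficient = 2
x_5 = 3.0000, f(x_5) = 0.019915, coefficient = 4
x_6 = 3.2500, f(x_6) = 0.011706, coefficient = 1

I ≈ (0.250000/3) × 7.301683 = 0.608474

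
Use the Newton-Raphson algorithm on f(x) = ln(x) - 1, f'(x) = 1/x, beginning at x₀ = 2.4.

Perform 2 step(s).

f(x) = ln(x) - 1
f'(x) = 1/x
x₀ = 2.4

Newton-Raphson formula: x_{n+1} = x_n - f(x_n)/f'(x_n)

Iteration 1:
  f(2.400000) = -0.124531
  f'(2.400000) = 0.416667
  x_1 = 2.400000 - (-0.124531)/0.416667 = 2.698875
Iteration 2:
  f(2.698875) = -0.007165
  f'(2.698875) = 0.370525
  x_2 = 2.698875 - (-0.007165)/0.370525 = 2.718212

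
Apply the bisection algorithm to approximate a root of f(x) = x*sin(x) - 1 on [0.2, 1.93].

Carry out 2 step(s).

f(x) = x*sin(x) - 1
Initial interval: [0.2, 1.93]

Iteration 1:
  c_1 = (0.200000 + 1.930000)/2 = 1.065000
  f(c_1) = f(1.065000) = -0.068350
  f(a) × f(c) ≥ 0, new interval: [1.065000, 1.930000]
Iteration 2:
  c_2 = (1.065000 + 1.930000)/2 = 1.497500
  f(c_2) = f(1.497500) = 0.493479
  f(a) × f(c) < 0, new interval: [1.065000, 1.497500]

After 2 iteration(s), the approximation is c_2 = 1.497500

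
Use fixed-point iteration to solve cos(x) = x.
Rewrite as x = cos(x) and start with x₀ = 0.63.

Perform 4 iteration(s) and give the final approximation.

Equation: cos(x) = x
Fixed-point form: x = cos(x)
x₀ = 0.63

x_1 = g(0.630000) = 0.808028
x_2 = g(0.808028) = 0.690926
x_3 = g(0.690926) = 0.770656
x_4 = g(0.770656) = 0.717454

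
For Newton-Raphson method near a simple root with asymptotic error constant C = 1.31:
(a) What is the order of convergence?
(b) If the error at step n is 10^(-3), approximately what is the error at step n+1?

(a) Newton-Raphson has quadratic (order 2) convergence near simple roots.
    This means |e_{n+1}| ≈ C|e_n|².

(b) With |e_n| = 10^(-3) and C = 1.31:
    |e_{n+1}| ≈ 1.31 × (10^(-3))² = 1.31 × 10^(-6)

(a) 2 (quadratic); (b) |e_{n+1}| ≈ 1.310e-06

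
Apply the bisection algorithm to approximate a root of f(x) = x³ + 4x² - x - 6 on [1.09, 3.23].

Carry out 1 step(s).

f(x) = x³ + 4x² - x - 6
Initial interval: [1.09, 3.23]

Iteration 1:
  c_1 = (1.090000 + 3.230000)/2 = 2.160000
  f(c_1) = f(2.160000) = 20.580096
  f(a) × f(c) < 0, new interval: [1.090000, 2.160000]

After 1 iteration(s), the approximation is c_1 = 2.160000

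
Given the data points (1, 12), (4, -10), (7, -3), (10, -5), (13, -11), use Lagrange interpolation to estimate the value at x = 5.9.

Lagrange interpolation formula:
P(x) = Σ yᵢ × Lᵢ(x)
where Lᵢ(x) = Π_{j≠i} (x - xⱼ)/(xᵢ - xⱼ)

L_0(5.9) = (5.9 - 4)/(1 - 4) × (5.9 - 7)/(1 - 7) × (5.9 - 10)/(1 - 10) × (5.9 - 13)/(1 - 13) = -0.031296
L_1(5.9) = (5.9 - 1)/(4 - 1) × (5.9 - 7)/(4 - 7) × (5.9 - 10)/(4 - 10) × (5.9 - 13)/(4 - 13) = 0.322845
L_2(5.9) = (5.9 - 1)/(7 - 1) × (5.9 - 4)/(7 - 4) × (5.9 - 10)/(7 - 10) × (5.9 - 13)/(7 - 13) = 0.836463
L_3(5.9) = (5.9 - 1)/(10 - 1) × (5.9 - 4)/(10 - 4) × (5.9 - 7)/(10 - 7) × (5.9 - 13)/(10 - 13) = -0.149611
L_4(5.9) = (5.9 - 1)/(13 - 1) × (5.9 - 4)/(13 - 4) × (5.9 - 7)/(13 - 7) × (5.9 - 10)/(13 - 10) = 0.021599

P(5.9) = 12×L_0(5.9) + (-10)×L_1(5.9) + (-3)×L_2(5.9) + (-5)×L_3(5.9) + (-11)×L_4(5.9)
P(5.9) = -5.602930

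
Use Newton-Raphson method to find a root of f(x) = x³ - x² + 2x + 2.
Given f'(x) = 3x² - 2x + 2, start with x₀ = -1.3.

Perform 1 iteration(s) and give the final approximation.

f(x) = x³ - x² + 2x + 2
f'(x) = 3x² - 2x + 2
x₀ = -1.3

Newton-Raphson formula: x_{n+1} = x_n - f(x_n)/f'(x_n)

Iteration 1:
  f(-1.300000) = -4.487000
  f'(-1.300000) = 9.670000
  x_1 = -1.300000 - (-4.487000)/9.670000 = -0.835988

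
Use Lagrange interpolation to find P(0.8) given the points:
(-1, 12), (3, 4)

Lagrange interpolation formula:
P(x) = Σ yᵢ × Lᵢ(x)
where Lᵢ(x) = Π_{j≠i} (x - xⱼ)/(xᵢ - xⱼ)

L_0(0.8) = (0.8 - 3)/(-1 - 3) = 0.550000
L_1(0.8) = (0.8 - (-1))/(3 - (-1)) = 0.450000

P(0.8) = 12×L_0(0.8) + 4×L_1(0.8)
P(0.8) = 8.400000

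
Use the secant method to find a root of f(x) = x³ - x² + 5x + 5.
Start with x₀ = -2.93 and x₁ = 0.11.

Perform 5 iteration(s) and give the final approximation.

f(x) = x³ - x² + 5x + 5
x₀ = -2.93, x₁ = 0.11

Secant formula: x_{n+1} = x_n - f(x_n)(x_n - x_{n-1})/(f(x_n) - f(x_{n-1}))

Iteration 1:
  f(-2.930000) = -43.388657
  f(0.110000) = 5.539231
  x_2 = 0.110000 - 5.539231×(0.110000 - (-2.930000))/(5.539231 - (-43.388657))
       = -0.234165
Iteration 2:
  f(0.110000) = 5.539231
  f(-0.234165) = 3.761502
  x_3 = -0.234165 - 3.761502×(-0.234165 - 0.110000)/(3.761502 - 5.539231)
       = -0.962385
Iteration 3:
  f(-0.234165) = 3.761502
  f(-0.962385) = -1.629452
  x_4 = -0.962385 - (-1.629452)×(-0.962385 - (-0.234165))/(-1.629452 - 3.761502)
       = -0.742275
Iteration 4:
  f(-0.962385) = -1.629452
  f(-0.742275) = 0.328678
  x_5 = -0.742275 - 0.328678×(-0.742275 - (-0.962385))/(0.328678 - (-1.629452))
       = -0.779221
Iteration 5:
  f(-0.742275) = 0.328678
  f(-0.779221) = 0.023576
  x_6 = -0.779221 - 0.023576×(-0.779221 - (-0.742275))/(0.023576 - 0.328678)
       = -0.782076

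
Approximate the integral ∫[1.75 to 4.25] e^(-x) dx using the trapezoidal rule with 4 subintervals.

f(x) = e^(-x)
a = 1.75, b = 4.25, n = 4
h = (b - a)/n = 0.625000

Trapezoidal rule: (h/2)[f(x₀) + 2f(x₁) + 2f(x₂) + ... + f(xₙ)]

x_0 = 1.7500, f(x_0) = 0.173774, coefficient = 1
x_1 = 2.3750, f(x_1) = 0.093014, coefficient = 2
x_2 = 3.0000, f(x_2) = 0.049787, coefficient = 2
x_3 = 3.6250, f(x_3) = 0.026649, coefficient = 2
x_4 = 4.2500, f(x_4) = 0.014264, coefficient = 1

I ≈ (0.625000/2) × 0.526939 = 0.164669
Exact value: 0.159510
Error: 0.005159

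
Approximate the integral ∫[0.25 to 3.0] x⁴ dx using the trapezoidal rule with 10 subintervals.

f(x) = x⁴
a = 0.25, b = 3.0, n = 10
h = (b - a)/n = 0.275000

Trapezoidal rule: (h/2)[f(x₀) + 2f(x₁) + 2f(x₂) + ... + f(xₙ)]

x_0 = 0.2500, f(x_0) = 0.003906, coefficient = 1
x_1 = 0.5250, f(x_1) = 0.075969, coefficient = 2
x_2 = 0.8000, f(x_2) = 0.409600, coefficient = 2
x_3 = 1.0750, f(x_3) = 1.335469, coefficient = 2
x_4 = 1.3500, f(x_4) = 3.321506, coefficient = 2
x_5 = 1.6250, f(x_5) = 6.972900, coefficient = 2
x_6 = 1.9000, f(x_6) = 13.032100, coefficient = 2
x_7 = 2.1750, f(x_7) = 22.378813, coefficient = 2
x_8 = 2.4500, f(x_8) = 36.030006, coefficient = 2
x_9 = 2.7250, f(x_9) = 55.139907, coefficient = 2
x_10 = 3.0000, f(x_10) = 81.000000, coefficient = 1

I ≈ (0.275000/2) × 358.396448 = 49.279512
Exact value: 48.599805
Error: 0.679707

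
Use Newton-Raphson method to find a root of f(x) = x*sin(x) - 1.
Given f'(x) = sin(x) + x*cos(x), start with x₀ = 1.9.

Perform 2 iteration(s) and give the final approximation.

f(x) = x*sin(x) - 1
f'(x) = sin(x) + x*cos(x)
x₀ = 1.9

Newton-Raphson formula: x_{n+1} = x_n - f(x_n)/f'(x_n)

Iteration 1:
  f(1.900000) = 0.797970
  f'(1.900000) = 0.332050
  x_1 = 1.900000 - 0.797970/0.332050 = -0.503163
Iteration 2:
  f(-0.503163) = -0.757375
  f'(-0.503163) = -0.923001
  x_2 = -0.503163 - (-0.757375)/(-0.923001) = -1.323720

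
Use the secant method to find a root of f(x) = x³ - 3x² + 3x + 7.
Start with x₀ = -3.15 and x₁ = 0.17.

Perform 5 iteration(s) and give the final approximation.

f(x) = x³ - 3x² + 3x + 7
x₀ = -3.15, x₁ = 0.17

Secant formula: x_{n+1} = x_n - f(x_n)(x_n - x_{n-1})/(f(x_n) - f(x_{n-1}))

Iteration 1:
  f(-3.150000) = -63.473375
  f(0.170000) = 7.428213
  x_2 = 0.170000 - 7.428213×(0.170000 - (-3.150000))/(7.428213 - (-63.473375))
       = -0.177830
Iteration 2:
  f(0.170000) = 7.428213
  f(-0.177830) = 6.366018
  x_3 = -0.177830 - 6.366018×(-0.177830 - 0.170000)/(6.366018 - 7.428213)
       = -2.262464
Iteration 3:
  f(-0.177830) = 6.366018
  f(-2.262464) = -26.724602
  x_4 = -2.262464 - (-26.724602)×(-2.262464 - (-0.177830))/(-26.724602 - 6.366018)
       = -0.578874
Iteration 4:
  f(-2.262464) = -26.724602
  f(-0.578874) = 4.064112
  x_5 = -0.578874 - 4.064112×(-0.578874 - (-2.262464))/(4.064112 - (-26.724602))
       = -0.801108
Iteration 5:
  f(-0.578874) = 4.064112
  f(-0.801108) = 2.157220
  x_6 = -0.801108 - 2.157220×(-0.801108 - (-0.578874))/(2.157220 - 4.064112)
       = -1.052516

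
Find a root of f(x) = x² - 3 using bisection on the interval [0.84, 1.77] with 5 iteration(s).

f(x) = x² - 3
Initial interval: [0.84, 1.77]

Iteration 1:
  c_1 = (0.840000 + 1.770000)/2 = 1.305000
  f(c_1) = f(1.305000) = -1.296975
  f(a) × f(c) ≥ 0, new interval: [1.305000, 1.770000]
Iteration 2:
  c_2 = (1.305000 + 1.770000)/2 = 1.537500
  f(c_2) = f(1.537500) = -0.636094
  f(a) × f(c) ≥ 0, new interval: [1.537500, 1.770000]
Iteration 3:
  c_3 = (1.537500 + 1.770000)/2 = 1.653750
  f(c_3) = f(1.653750) = -0.265111
  f(a) × f(c) ≥ 0, new interval: [1.653750, 1.770000]
Iteration 4:
  c_4 = (1.653750 + 1.770000)/2 = 1.711875
  f(c_4) = f(1.711875) = -0.069484
  f(a) × f(c) ≥ 0, new interval: [1.711875, 1.770000]
Iteration 5:
  c_5 = (1.711875 + 1.770000)/2 = 1.740938
  f(c_5) = f(1.740938) = 0.030863
  f(a) × f(c) < 0, new interval: [1.711875, 1.740938]

After 5 iteration(s), the approximation is c_5 = 1.740938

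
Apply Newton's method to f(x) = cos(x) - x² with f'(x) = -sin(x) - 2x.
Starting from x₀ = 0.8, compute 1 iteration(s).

f(x) = cos(x) - x²
f'(x) = -sin(x) - 2x
x₀ = 0.8

Newton-Raphson formula: x_{n+1} = x_n - f(x_n)/f'(x_n)

Iteration 1:
  f(0.800000) = 0.056707
  f'(0.800000) = -2.317356
  x_1 = 0.800000 - 0.056707/(-2.317356) = 0.824470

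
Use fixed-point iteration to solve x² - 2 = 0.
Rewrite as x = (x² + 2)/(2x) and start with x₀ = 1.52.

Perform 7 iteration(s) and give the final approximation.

Equation: x² - 2 = 0
Fixed-point form: x = (x² + 2)/(2x)
x₀ = 1.52

x_1 = g(1.520000) = 1.417895
x_2 = g(1.417895) = 1.414218
x_3 = g(1.414218) = 1.414214
x_4 = g(1.414214) = 1.414214
x_5 = g(1.414214) = 1.414214
x_6 = g(1.414214) = 1.414214
x_7 = g(1.414214) = 1.414214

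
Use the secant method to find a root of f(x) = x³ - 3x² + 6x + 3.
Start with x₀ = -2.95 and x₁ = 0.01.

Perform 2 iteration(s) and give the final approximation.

f(x) = x³ - 3x² + 6x + 3
x₀ = -2.95, x₁ = 0.01

Secant formula: x_{n+1} = x_n - f(x_n)(x_n - x_{n-1})/(f(x_n) - f(x_{n-1}))

Iteration 1:
  f(-2.950000) = -66.479875
  f(0.010000) = 3.059701
  x_2 = 0.010000 - 3.059701×(0.010000 - (-2.950000))/(3.059701 - (-66.479875))
       = -0.120238
Iteration 2:
  f(0.010000) = 3.059701
  f(-0.120238) = 2.233460
  x_3 = -0.120238 - 2.233460×(-0.120238 - 0.010000)/(2.233460 - 3.059701)
       = -0.472293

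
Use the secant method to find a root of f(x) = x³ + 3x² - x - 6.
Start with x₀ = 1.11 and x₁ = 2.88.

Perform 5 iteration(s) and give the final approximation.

f(x) = x³ + 3x² - x - 6
x₀ = 1.11, x₁ = 2.88

Secant formula: x_{n+1} = x_n - f(x_n)(x_n - x_{n-1})/(f(x_n) - f(x_{n-1}))

Iteration 1:
  f(1.110000) = -2.046069
  f(2.880000) = 39.891072
  x_2 = 2.880000 - 39.891072×(2.880000 - 1.110000)/(39.891072 - (-2.046069))
       = 1.196356
Iteration 2:
  f(2.880000) = 39.891072
  f(1.196356) = -1.190243
  x_3 = 1.196356 - (-1.190243)×(1.196356 - 2.880000)/(-1.190243 - 39.891072)
       = 1.245136
Iteration 3:
  f(1.196356) = -1.190243
  f(1.245136) = -0.663627
  x_4 = 1.245136 - (-0.663627)×(1.245136 - 1.196356)/(-0.663627 - (-1.190243))
       = 1.306608
Iteration 4:
  f(1.245136) = -0.663627
  f(1.306608) = 0.045734
  x_5 = 1.306608 - 0.045734×(1.306608 - 1.245136)/(0.045734 - (-0.663627))
       = 1.302644
Iteration 5:
  f(1.306608) = 0.045734
  f(1.302644) = -0.001562
  x_6 = 1.302644 - (-0.001562)×(1.302644 - 1.306608)/(-0.001562 - 0.045734)
       = 1.302775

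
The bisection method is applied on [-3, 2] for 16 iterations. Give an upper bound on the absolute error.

Bisection error bound: |error| ≤ (b-a)/2^n
|error| ≤ (2 - (-3))/2^16 = 5/2^16
|error| ≤ 0.0000762939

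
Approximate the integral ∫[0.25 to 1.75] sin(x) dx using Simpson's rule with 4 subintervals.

f(x) = sin(x)
a = 0.25, b = 1.75, n = 4
h = (b - a)/n = 0.375000

Simpson's rule: (h/3)[f(x₀) + 4f(x₁) + 2f(x₂) + ... + f(xₙ)]

x_0 = 0.2500, f(x_0) = 0.247404, coefficient = 1
x_1 = 0.6250, f(x_1) = 0.585097, coefficient = 4
x_2 = 1.0000, f(x_2) = 0.841471, coefficient = 2
x_3 = 1.3750, f(x_3) = 0.980893, coefficient = 4
x_4 = 1.7500, f(x_4) = 0.983986, coefficient = 1

I ≈ (0.375000/3) × 9.178293 = 1.147287
Exact value: 1.147158
Error: 0.000128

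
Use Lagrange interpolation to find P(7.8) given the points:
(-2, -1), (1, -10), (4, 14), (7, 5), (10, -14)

Lagrange interpolation formula:
P(x) = Σ yᵢ × Lᵢ(x)
where Lᵢ(x) = Π_{j≠i} (x - xⱼ)/(xᵢ - xⱼ)

L_0(7.8) = (7.8 - 1)/(-2 - 1) × (7.8 - 4)/(-2 - 4) × (7.8 - 7)/(-2 - 7) × (7.8 - 10)/(-2 - 10) = -0.023394
L_1(7.8) = (7.8 - (-2))/(1 - (-2)) × (7.8 - 4)/(1 - 4) × (7.8 - 7)/(1 - 7) × (7.8 - 10)/(1 - 10) = 0.134861
L_2(7.8) = (7.8 - (-2))/(4 - (-2)) × (7.8 - 1)/(4 - 1) × (7.8 - 7)/(4 - 7) × (7.8 - 10)/(4 - 10) = -0.361995
L_3(7.8) = (7.8 - (-2))/(7 - (-2)) × (7.8 - 1)/(7 - 1) × (7.8 - 4)/(7 - 4) × (7.8 - 10)/(7 - 10) = 1.146318
L_4(7.8) = (7.8 - (-2))/(10 - (-2)) × (7.8 - 1)/(10 - 1) × (7.8 - 4)/(10 - 4) × (7.8 - 7)/(10 - 7) = 0.104211

P(7.8) = (-1)×L_0(7.8) + (-10)×L_1(7.8) + 14×L_2(7.8) + 5×L_3(7.8) + (-14)×L_4(7.8)
P(7.8) = -2.120507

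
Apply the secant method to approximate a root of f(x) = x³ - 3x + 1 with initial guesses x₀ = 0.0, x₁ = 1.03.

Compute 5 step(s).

f(x) = x³ - 3x + 1
x₀ = 0.0, x₁ = 1.03

Secant formula: x_{n+1} = x_n - f(x_n)(x_n - x_{n-1})/(f(x_n) - f(x_{n-1}))

Iteration 1:
  f(0.000000) = 1.000000
  f(1.030000) = -0.997273
  x_2 = 1.030000 - (-0.997273)×(1.030000 - 0.000000)/(-0.997273 - 1.000000)
       = 0.515703
Iteration 2:
  f(1.030000) = -0.997273
  f(0.515703) = -0.409958
  x_3 = 0.515703 - (-0.409958)×(0.515703 - 1.030000)/(-0.409958 - (-0.997273))
       = 0.156713
Iteration 3:
  f(0.515703) = -0.409958
  f(0.156713) = 0.533710
  x_4 = 0.156713 - 0.533710×(0.156713 - 0.515703)/(0.533710 - (-0.409958))
       = 0.359747
Iteration 4:
  f(0.156713) = 0.533710
  f(0.359747) = -0.032683
  x_5 = 0.359747 - (-0.032683)×(0.359747 - 0.156713)/(-0.032683 - 0.533710)
       = 0.348031
Iteration 5:
  f(0.359747) = -0.032683
  f(0.348031) = -0.001938
  x_6 = 0.348031 - (-0.001938)×(0.348031 - 0.359747)/(-0.001938 - (-0.032683))
       = 0.347293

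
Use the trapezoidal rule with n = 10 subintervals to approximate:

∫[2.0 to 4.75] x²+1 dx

f(x) = x²+1
a = 2.0, b = 4.75, n = 10
h = (b - a)/n = 0.275000

Trapezoidal rule: (h/2)[f(x₀) + 2f(x₁) + 2f(x₂) + ... + f(xₙ)]

x_0 = 2.0000, f(x_0) = 5.000000, coefficient = 1
x_1 = 2.2750, f(x_1) = 6.175625, coefficient = 2
x_2 = 2.5500, f(x_2) = 7.502500, coefficient = 2
x_3 = 2.8250, f(x_3) = 8.980625, coefficient = 2
x_4 = 3.1000, f(x_4) = 10.610000, coefficient = 2
x_5 = 3.3750, f(x_5) = 12.390625, coefficient = 2
x_6 = 3.6500, f(x_6) = 14.322500, coefficient = 2
x_7 = 3.9250, f(x_7) = 16.405625, coefficient = 2
x_8 = 4.2000, f(x_8) = 18.640000, coefficient = 2
x_9 = 4.4750, f(x_9) = 21.025625, coefficient = 2
x_10 = 4.7500, f(x_10) = 23.562500, coefficient = 1

I ≈ (0.275000/2) × 260.668750 = 35.841953
Exact value: 35.807292
Error: 0.034661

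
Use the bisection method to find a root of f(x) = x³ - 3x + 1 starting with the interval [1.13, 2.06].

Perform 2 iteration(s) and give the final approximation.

f(x) = x³ - 3x + 1
Initial interval: [1.13, 2.06]

Iteration 1:
  c_1 = (1.130000 + 2.060000)/2 = 1.595000
  f(c_1) = f(1.595000) = 0.272720
  f(a) × f(c) < 0, new interval: [1.130000, 1.595000]
Iteration 2:
  c_2 = (1.130000 + 1.595000)/2 = 1.362500
  f(c_2) = f(1.362500) = -0.558146
  f(a) × f(c) ≥ 0, new interval: [1.362500, 1.595000]

After 2 iteration(s), the approximation is c_2 = 1.362500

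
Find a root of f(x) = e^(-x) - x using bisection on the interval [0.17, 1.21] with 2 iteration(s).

f(x) = e^(-x) - x
Initial interval: [0.17, 1.21]

Iteration 1:
  c_1 = (0.170000 + 1.210000)/2 = 0.690000
  f(c_1) = f(0.690000) = -0.188424
  f(a) × f(c) < 0, new interval: [0.170000, 0.690000]
Iteration 2:
  c_2 = (0.170000 + 0.690000)/2 = 0.430000
  f(c_2) = f(0.430000) = 0.220509
  f(a) × f(c) ≥ 0, new interval: [0.430000, 0.690000]

After 2 iteration(s), the approximation is c_2 = 0.430000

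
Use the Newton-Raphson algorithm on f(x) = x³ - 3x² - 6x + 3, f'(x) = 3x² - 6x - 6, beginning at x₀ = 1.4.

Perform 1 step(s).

f(x) = x³ - 3x² - 6x + 3
f'(x) = 3x² - 6x - 6
x₀ = 1.4

Newton-Raphson formula: x_{n+1} = x_n - f(x_n)/f'(x_n)

Iteration 1:
  f(1.400000) = -8.536000
  f'(1.400000) = -8.520000
  x_1 = 1.400000 - (-8.536000)/(-8.520000) = 0.398122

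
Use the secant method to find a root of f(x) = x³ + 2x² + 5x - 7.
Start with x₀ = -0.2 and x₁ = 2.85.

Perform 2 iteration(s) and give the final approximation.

f(x) = x³ + 2x² + 5x - 7
x₀ = -0.2, x₁ = 2.85

Secant formula: x_{n+1} = x_n - f(x_n)(x_n - x_{n-1})/(f(x_n) - f(x_{n-1}))

Iteration 1:
  f(-0.200000) = -7.928000
  f(2.850000) = 46.644125
  x_2 = 2.850000 - 46.644125×(2.850000 - (-0.200000))/(46.644125 - (-7.928000))
       = 0.243091
Iteration 2:
  f(2.850000) = 46.644125
  f(0.243091) = -5.651995
  x_3 = 0.243091 - (-5.651995)×(0.243091 - 2.850000)/(-5.651995 - 46.644125)
       = 0.524837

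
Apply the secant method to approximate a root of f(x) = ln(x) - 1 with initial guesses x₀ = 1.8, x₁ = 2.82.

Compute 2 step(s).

f(x) = ln(x) - 1
x₀ = 1.8, x₁ = 2.82

Secant formula: x_{n+1} = x_n - f(x_n)(x_n - x_{n-1})/(f(x_n) - f(x_{n-1}))

Iteration 1:
  f(1.800000) = -0.412213
  f(2.820000) = 0.036737
  x_2 = 2.820000 - 0.036737×(2.820000 - 1.800000)/(0.036737 - (-0.412213))
       = 2.736535
Iteration 2:
  f(2.820000) = 0.036737
  f(2.736535) = 0.006693
  x_3 = 2.736535 - 0.006693×(2.736535 - 2.820000)/(0.006693 - 0.036737)
       = 2.717943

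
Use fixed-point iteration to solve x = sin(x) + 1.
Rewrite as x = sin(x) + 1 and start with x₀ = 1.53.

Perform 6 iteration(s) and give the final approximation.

Equation: x = sin(x) + 1
Fixed-point form: x = sin(x) + 1
x₀ = 1.53

x_1 = g(1.530000) = 1.999168
x_2 = g(1.999168) = 1.909643
x_3 = g(1.909643) = 1.943139
x_4 = g(1.943139) = 1.931478
x_5 = g(1.931478) = 1.935657
x_6 = g(1.935657) = 1.934174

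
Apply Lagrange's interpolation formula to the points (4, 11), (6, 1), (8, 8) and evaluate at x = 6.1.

Lagrange interpolation formula:
P(x) = Σ yᵢ × Lᵢ(x)
where Lᵢ(x) = Π_{j≠i} (x - xⱼ)/(xᵢ - xⱼ)

L_0(6.1) = (6.1 - 6)/(4 - 6) × (6.1 - 8)/(4 - 8) = -0.023750
L_1(6.1) = (6.1 - 4)/(6 - 4) × (6.1 - 8)/(6 - 8) = 0.997500
L_2(6.1) = (6.1 - 4)/(8 - 4) × (6.1 - 6)/(8 - 6) = 0.026250

P(6.1) = 11×L_0(6.1) + 1×L_1(6.1) + 8×L_2(6.1)
P(6.1) = 0.946250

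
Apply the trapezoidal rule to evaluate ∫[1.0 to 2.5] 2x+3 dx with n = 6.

f(x) = 2x+3
a = 1.0, b = 2.5, n = 6
h = (b - a)/n = 0.250000

Trapezoidal rule: (h/2)[f(x₀) + 2f(x₁) + 2f(x₂) + ... + f(xₙ)]

x_0 = 1.0000, f(x_0) = 5.000000, coefficient = 1
x_1 = 1.2500, f(x_1) = 5.500000, coefficient = 2
x_2 = 1.5000, f(x_2) = 6.000000, coefficient = 2
x_3 = 1.7500, f(x_3) = 6.500000, coefficient = 2
x_4 = 2.0000, f(x_4) = 7.000000, coefficient = 2
x_5 = 2.2500, f(x_5) = 7.500000, coefficient = 2
x_6 = 2.5000, f(x_6) = 8.000000, coefficient = 1

I ≈ (0.250000/2) × 78.000000 = 9.750000
Exact value: 9.750000
Error: 0.000000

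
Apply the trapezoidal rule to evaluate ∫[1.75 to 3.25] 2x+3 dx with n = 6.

f(x) = 2x+3
a = 1.75, b = 3.25, n = 6
h = (b - a)/n = 0.250000

Trapezoidal rule: (h/2)[f(x₀) + 2f(x₁) + 2f(x₂) + ... + f(xₙ)]

x_0 = 1.7500, f(x_0) = 6.500000, coefficient = 1
x_1 = 2.0000, f(x_1) = 7.000000, coefficient = 2
x_2 = 2.2500, f(x_2) = 7.500000, coefficient = 2
x_3 = 2.5000, f(x_3) = 8.000000, coefficient = 2
x_4 = 2.7500, f(x_4) = 8.500000, coefficient = 2
x_5 = 3.0000, f(x_5) = 9.000000, coefficient = 2
x_6 = 3.2500, f(x_6) = 9.500000, coefficient = 1

I ≈ (0.250000/2) × 96.000000 = 12.000000
Exact value: 12.000000
Error: 0.000000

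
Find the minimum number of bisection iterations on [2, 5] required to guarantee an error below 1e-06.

We need (b-a)/2^n ≤ 1e-06
(5 - 2)/2^n ≤ 1e-06
3/2^n ≤ 1e-06
2^n ≥ 3000000
n ≥ log₂(3000000) = 21.52
n ≥ 22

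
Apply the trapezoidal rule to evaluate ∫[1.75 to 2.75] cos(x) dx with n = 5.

f(x) = cos(x)
a = 1.75, b = 2.75, n = 5
h = (b - a)/n = 0.200000

Trapezoidal rule: (h/2)[f(x₀) + 2f(x₁) + 2f(x₂) + ... + f(xₙ)]

x_0 = 1.7500, f(x_0) = -0.178246, coefficient = 1
x_1 = 1.9500, f(x_1) = -0.370181, coefficient = 2
x_2 = 2.1500, f(x_2) = -0.547358, coefficient = 2
x_3 = 2.3500, f(x_3) = -0.702713, coefficient = 2
x_4 = 2.5500, f(x_4) = -0.830054, coefficient = 2
x_5 = 2.7500, f(x_5) = -0.924302, coefficient = 1

I ≈ (0.200000/2) × -6.003159 = -0.600316
Exact value: -0.602325
Error: 0.002009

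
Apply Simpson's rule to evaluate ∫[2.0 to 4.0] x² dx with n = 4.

f(x) = x²
a = 2.0, b = 4.0, n = 4
h = (b - a)/n = 0.500000

Simpson's rule: (h/3)[f(x₀) + 4f(x₁) + 2f(x₂) + ... + f(xₙ)]

x_0 = 2.0000, f(x_0) = 4.000000, coefficient = 1
x_1 = 2.5000, f(x_1) = 6.250000, coefficient = 4
x_2 = 3.0000, f(x_2) = 9.000000, coefficient = 2
x_3 = 3.5000, f(x_3) = 12.250000, coefficient = 4
x_4 = 4.0000, f(x_4) = 16.000000, coefficient = 1

I ≈ (0.500000/3) × 112.000000 = 18.666667
Exact value: 18.666667
Error: 0.000000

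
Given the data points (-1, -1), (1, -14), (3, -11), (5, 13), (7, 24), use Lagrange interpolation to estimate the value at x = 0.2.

Lagrange interpolation formula:
P(x) = Σ yᵢ × Lᵢ(x)
where Lᵢ(x) = Π_{j≠i} (x - xⱼ)/(xᵢ - xⱼ)

L_0(0.2) = (0.2 - 1)/(-1 - 1) × (0.2 - 3)/(-1 - 3) × (0.2 - 5)/(-1 - 5) × (0.2 - 7)/(-1 - 7) = 0.190400
L_1(0.2) = (0.2 - (-1))/(1 - (-1)) × (0.2 - 3)/(1 - 3) × (0.2 - 5)/(1 - 5) × (0.2 - 7)/(1 - 7) = 1.142400
L_2(0.2) = (0.2 - (-1))/(3 - (-1)) × (0.2 - 1)/(3 - 1) × (0.2 - 5)/(3 - 5) × (0.2 - 7)/(3 - 7) = -0.489600
L_3(0.2) = (0.2 - (-1))/(5 - (-1)) × (0.2 - 1)/(5 - 1) × (0.2 - 3)/(5 - 3) × (0.2 - 7)/(5 - 7) = 0.190400
L_4(0.2) = (0.2 - (-1))/(7 - (-1)) × (0.2 - 1)/(7 - 1) × (0.2 - 3)/(7 - 3) × (0.2 - 5)/(7 - 5) = -0.033600

P(0.2) = (-1)×L_0(0.2) + (-14)×L_1(0.2) + (-11)×L_2(0.2) + 13×L_3(0.2) + 24×L_4(0.2)
P(0.2) = -9.129600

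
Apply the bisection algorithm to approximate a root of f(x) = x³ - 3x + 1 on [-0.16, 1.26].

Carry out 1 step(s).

f(x) = x³ - 3x + 1
Initial interval: [-0.16, 1.26]

Iteration 1:
  c_1 = (-0.160000 + 1.260000)/2 = 0.550000
  f(c_1) = f(0.550000) = -0.483625
  f(a) × f(c) < 0, new interval: [-0.160000, 0.550000]

After 1 iteration(s), the approximation is c_1 = 0.550000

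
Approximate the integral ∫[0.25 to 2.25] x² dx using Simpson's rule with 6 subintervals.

f(x) = x²
a = 0.25, b = 2.25, n = 6
h = (b - a)/n = 0.333333

Simpson's rule: (h/3)[f(x₀) + 4f(x₁) + 2f(x₂) + ... + f(xₙ)]

x_0 = 0.2500, f(x_0) = 0.062500, coefficient = 1
x_1 = 0.5833, f(x_1) = 0.340278, coefficient = 4
x_2 = 0.9167, f(x_2) = 0.840278, coefficient = 2
x_3 = 1.2500, f(x_3) = 1.562500, coefficient = 4
x_4 = 1.5833, f(x_4) = 2.506944, coefficient = 2
x_5 = 1.9167, f(x_5) = 3.673611, coefficient = 4
x_6 = 2.2500, f(x_6) = 5.062500, coefficient = 1

I ≈ (0.333333/3) × 34.125000 = 3.791667
Exact value: 3.791667
Error: 0.000000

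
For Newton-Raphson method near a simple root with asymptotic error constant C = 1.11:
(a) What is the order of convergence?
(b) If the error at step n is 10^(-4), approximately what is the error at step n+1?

(a) Newton-Raphson has quadratic (order 2) convergence near simple roots.
    This means |e_{n+1}| ≈ C|e_n|².

(b) With |e_n| = 10^(-4) and C = 1.11:
    |e_{n+1}| ≈ 1.11 × (10^(-4))² = 1.11 × 10^(-8)

(a) 2 (quadratic); (b) |e_{n+1}| ≈ 1.110e-08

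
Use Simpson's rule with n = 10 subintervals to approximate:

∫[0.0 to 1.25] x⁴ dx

f(x) = x⁴
a = 0.0, b = 1.25, n = 10
h = (b - a)/n = 0.125000

Simpson's rule: (h/3)[f(x₀) + 4f(x₁) + 2f(x₂) + ... + f(xₙ)]

x_0 = 0.0000, f(x_0) = 0.000000, coefficient = 1
x_1 = 0.1250, f(x_1) = 0.000244, coefficient = 4
x_2 = 0.2500, f(x_2) = 0.003906, coefficient = 2
x_3 = 0.3750, f(x_3) = 0.019775, coefficient = 4
x_4 = 0.5000, f(x_4) = 0.062500, coefficient = 2
x_5 = 0.6250, f(x_5) = 0.152588, coefficient = 4
x_6 = 0.7500, f(x_6) = 0.316406, coefficient = 2
x_7 = 0.8750, f(x_7) = 0.586182, coefficient = 4
x_8 = 1.0000, f(x_8) = 1.000000, coefficient = 2
x_9 = 1.1250, f(x_9) = 1.601807, coefficient = 4
x_10 = 1.2500, f(x_10) = 2.441406, coefficient = 1

I ≈ (0.125000/3) × 14.649414 = 0.610392
Exact value: 0.610352
Error: 0.000041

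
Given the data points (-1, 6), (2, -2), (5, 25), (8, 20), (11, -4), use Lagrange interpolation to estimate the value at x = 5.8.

Lagrange interpolation formula:
P(x) = Σ yᵢ × Lᵢ(x)
where Lᵢ(x) = Π_{j≠i} (x - xⱼ)/(xᵢ - xⱼ)

L_0(5.8) = (5.8 - 2)/(-1 - 2) × (5.8 - 5)/(-1 - 5) × (5.8 - 8)/(-1 - 8) × (5.8 - 11)/(-1 - 11) = 0.017890
L_1(5.8) = (5.8 - (-1))/(2 - (-1)) × (5.8 - 5)/(2 - 5) × (5.8 - 8)/(2 - 8) × (5.8 - 11)/(2 - 11) = -0.128053
L_2(5.8) = (5.8 - (-1))/(5 - (-1)) × (5.8 - 2)/(5 - 2) × (5.8 - 8)/(5 - 8) × (5.8 - 11)/(5 - 11) = 0.912375
L_3(5.8) = (5.8 - (-1))/(8 - (-1)) × (5.8 - 2)/(8 - 2) × (5.8 - 5)/(8 - 5) × (5.8 - 11)/(8 - 11) = 0.221182
L_4(5.8) = (5.8 - (-1))/(11 - (-1)) × (5.8 - 2)/(11 - 2) × (5.8 - 5)/(11 - 5) × (5.8 - 8)/(11 - 8) = -0.023394

P(5.8) = 6×L_0(5.8) + (-2)×L_1(5.8) + 25×L_2(5.8) + 20×L_3(5.8) + (-4)×L_4(5.8)
P(5.8) = 27.690041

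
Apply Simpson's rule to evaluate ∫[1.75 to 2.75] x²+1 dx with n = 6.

f(x) = x²+1
a = 1.75, b = 2.75, n = 6
h = (b - a)/n = 0.166667

Simpson's rule: (h/3)[f(x₀) + 4f(x₁) + 2f(x₂) + ... + f(xₙ)]

x_0 = 1.7500, f(x_0) = 4.062500, coefficient = 1
x_1 = 1.9167, f(x_1) = 4.673611, coefficient = 4
x_2 = 2.0833, f(x_2) = 5.340278, coefficient = 2
x_3 = 2.2500, f(x_3) = 6.062500, coefficient = 4
x_4 = 2.4167, f(x_4) = 6.840278, coefficient = 2
x_5 = 2.5833, f(x_5) = 7.673611, coefficient = 4
x_6 = 2.7500, f(x_6) = 8.562500, coefficient = 1

I ≈ (0.166667/3) × 110.625000 = 6.145833
Exact value: 6.145833
Error: 0.000000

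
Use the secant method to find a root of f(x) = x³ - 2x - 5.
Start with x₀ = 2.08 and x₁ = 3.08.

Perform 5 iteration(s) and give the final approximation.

f(x) = x³ - 2x - 5
x₀ = 2.08, x₁ = 3.08

Secant formula: x_{n+1} = x_n - f(x_n)(x_n - x_{n-1})/(f(x_n) - f(x_{n-1}))

Iteration 1:
  f(2.080000) = -0.161088
  f(3.080000) = 18.058112
  x_2 = 3.080000 - 18.058112×(3.080000 - 2.080000)/(18.058112 - (-0.161088))
       = 2.088842
Iteration 2:
  f(3.080000) = 18.058112
  f(2.088842) = -0.063525
  x_3 = 2.088842 - (-0.063525)×(2.088842 - 3.080000)/(-0.063525 - 18.058112)
       = 2.092316
Iteration 3:
  f(2.088842) = -0.063525
  f(2.092316) = -0.024918
  x_4 = 2.092316 - (-0.024918)×(2.092316 - 2.088842)/(-0.024918 - (-0.063525))
       = 2.094559
Iteration 4:
  f(2.092316) = -0.024918
  f(2.094559) = 0.000080
  x_5 = 2.094559 - 0.000080×(2.094559 - 2.092316)/(0.000080 - (-0.024918))
       = 2.094551
Iteration 5:
  f(2.094559) = 0.000080
  f(2.094551) = 0.000000
  x_6 = 2.094551 - 0.000000×(2.094551 - 2.094559)/(0.000000 - 0.000080)
       = 2.094551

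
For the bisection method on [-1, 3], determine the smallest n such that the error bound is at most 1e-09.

We need (b-a)/2^n ≤ 1e-09
(3 - (-1))/2^n ≤ 1e-09
4/2^n ≤ 1e-09
2^n ≥ 4000000000
n ≥ log₂(4000000000) = 31.90
n ≥ 32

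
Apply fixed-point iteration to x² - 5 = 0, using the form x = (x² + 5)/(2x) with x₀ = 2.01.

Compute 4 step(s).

Equation: x² - 5 = 0
Fixed-point form: x = (x² + 5)/(2x)
x₀ = 2.01

x_1 = g(2.010000) = 2.248781
x_2 = g(2.248781) = 2.236104
x_3 = g(2.236104) = 2.236068
x_4 = g(2.236068) = 2.236068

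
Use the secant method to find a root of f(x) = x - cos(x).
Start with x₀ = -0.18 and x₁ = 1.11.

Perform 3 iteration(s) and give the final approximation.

f(x) = x - cos(x)
x₀ = -0.18, x₁ = 1.11

Secant formula: x_{n+1} = x_n - f(x_n)(x_n - x_{n-1})/(f(x_n) - f(x_{n-1}))

Iteration 1:
  f(-0.180000) = -1.163844
  f(1.110000) = 0.665338
  x_2 = 1.110000 - 0.665338×(1.110000 - (-0.180000))/(0.665338 - (-1.163844))
       = 0.640781
Iteration 2:
  f(1.110000) = 0.665338
  f(0.640781) = -0.160848
  x_3 = 0.640781 - (-0.160848)×(0.640781 - 1.110000)/(-0.160848 - 0.665338)
       = 0.732132
Iteration 3:
  f(0.640781) = -0.160848
  f(0.732132) = -0.011619
  x_4 = 0.732132 - (-0.011619)×(0.732132 - 0.640781)/(-0.011619 - (-0.160848))
       = 0.739245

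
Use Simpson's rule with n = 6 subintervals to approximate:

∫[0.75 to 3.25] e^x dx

f(x) = e^x
a = 0.75, b = 3.25, n = 6
h = (b - a)/n = 0.416667

Simpson's rule: (h/3)[f(x₀) + 4f(x₁) + 2f(x₂) + ... + f(xₙ)]

x_0 = 0.7500, f(x_0) = 2.117000, coefficient = 1
x_1 = 1.1667, f(x_1) = 3.211271, coefficient = 4
x_2 = 1.5833, f(x_2) = 4.871166, coefficient = 2
x_3 = 2.0000, f(x_3) = 7.389056, coefficient = 4
x_4 = 2.4167, f(x_4) = 11.208436, coefficient = 2
x_5 = 2.8333, f(x_5) = 17.002040, coefficient = 4
x_6 = 3.2500, f(x_6) = 25.790340, coefficient = 1

I ≈ (0.416667/3) × 170.476009 = 23.677224
Exact value: 23.673340
Error: 0.003884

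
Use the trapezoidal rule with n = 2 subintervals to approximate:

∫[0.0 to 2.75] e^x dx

f(x) = e^x
a = 0.0, b = 2.75, n = 2
h = (b - a)/n = 1.375000

Trapezoidal rule: (h/2)[f(x₀) + 2f(x₁) + 2f(x₂) + ... + f(xₙ)]

x_0 = 0.0000, f(x_0) = 1.000000, coefficient = 1
x_1 = 1.3750, f(x_1) = 3.955077, coefficient = 2
x_2 = 2.7500, f(x_2) = 15.642632, coefficient = 1

I ≈ (1.375000/2) × 24.552785 = 16.880040
Exact value: 14.642632
Error: 2.237408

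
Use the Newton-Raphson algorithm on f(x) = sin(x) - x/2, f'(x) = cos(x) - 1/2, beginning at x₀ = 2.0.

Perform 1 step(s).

f(x) = sin(x) - x/2
f'(x) = cos(x) - 1/2
x₀ = 2.0

Newton-Raphson formula: x_{n+1} = x_n - f(x_n)/f'(x_n)

Iteration 1:
  f(2.000000) = -0.090703
  f'(2.000000) = -0.916147
  x_1 = 2.000000 - (-0.090703)/(-0.916147) = 1.900996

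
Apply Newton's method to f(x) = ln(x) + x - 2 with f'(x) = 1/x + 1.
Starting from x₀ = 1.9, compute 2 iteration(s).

f(x) = ln(x) + x - 2
f'(x) = 1/x + 1
x₀ = 1.9

Newton-Raphson formula: x_{n+1} = x_n - f(x_n)/f'(x_n)

Iteration 1:
  f(1.900000) = 0.541854
  f'(1.900000) = 1.526316
  x_1 = 1.900000 - 0.541854/1.526316 = 1.544992
Iteration 2:
  f(1.544992) = -0.019989
  f'(1.544992) = 1.647252
  x_2 = 1.544992 - (-0.019989)/1.647252 = 1.557127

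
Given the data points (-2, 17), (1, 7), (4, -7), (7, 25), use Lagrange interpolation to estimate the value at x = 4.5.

Lagrange interpolation formula:
P(x) = Σ yᵢ × Lᵢ(x)
where Lᵢ(x) = Π_{j≠i} (x - xⱼ)/(xᵢ - xⱼ)

L_0(4.5) = (4.5 - 1)/(-2 - 1) × (4.5 - 4)/(-2 - 4) × (4.5 - 7)/(-2 - 7) = 0.027006
L_1(4.5) = (4.5 - (-2))/(1 - (-2)) × (4.5 - 4)/(1 - 4) × (4.5 - 7)/(1 - 7) = -0.150463
L_2(4.5) = (4.5 - (-2))/(4 - (-2)) × (4.5 - 1)/(4 - 1) × (4.5 - 7)/(4 - 7) = 1.053241
L_3(4.5) = (4.5 - (-2))/(7 - (-2)) × (4.5 - 1)/(7 - 1) × (4.5 - 4)/(7 - 4) = 0.070216

P(4.5) = 17×L_0(4.5) + 7×L_1(4.5) + (-7)×L_2(4.5) + 25×L_3(4.5)
P(4.5) = -6.211420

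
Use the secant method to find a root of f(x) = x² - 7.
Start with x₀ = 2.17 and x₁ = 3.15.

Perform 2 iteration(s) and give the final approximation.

f(x) = x² - 7
x₀ = 2.17, x₁ = 3.15

Secant formula: x_{n+1} = x_n - f(x_n)(x_n - x_{n-1})/(f(x_n) - f(x_{n-1}))

Iteration 1:
  f(2.170000) = -2.291100
  f(3.150000) = 2.922500
  x_2 = 3.150000 - 2.922500×(3.150000 - 2.170000)/(2.922500 - (-2.291100))
       = 2.600658
Iteration 2:
  f(3.150000) = 2.922500
  f(2.600658) = -0.236579
  x_3 = 2.600658 - (-0.236579)×(2.600658 - 3.150000)/(-0.236579 - 2.922500)
       = 2.641797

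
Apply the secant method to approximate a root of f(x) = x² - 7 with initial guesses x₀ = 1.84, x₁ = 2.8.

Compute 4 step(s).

f(x) = x² - 7
x₀ = 1.84, x₁ = 2.8

Secant formula: x_{n+1} = x_n - f(x_n)(x_n - x_{n-1})/(f(x_n) - f(x_{n-1}))

Iteration 1:
  f(1.840000) = -3.614400
  f(2.800000) = 0.840000
  x_2 = 2.800000 - 0.840000×(2.800000 - 1.840000)/(0.840000 - (-3.614400))
       = 2.618966
Iteration 2:
  f(2.800000) = 0.840000
  f(2.618966) = -0.141020
  x_3 = 2.618966 - (-0.141020)×(2.618966 - 2.800000)/(-0.141020 - 0.840000)
       = 2.644989
Iteration 3:
  f(2.618966) = -0.141020
  f(2.644989) = -0.004034
  x_4 = 2.644989 - (-0.004034)×(2.644989 - 2.618966)/(-0.004034 - (-0.141020))
       = 2.645755
Iteration 4:
  f(2.644989) = -0.004034
  f(2.645755) = 0.000021
  x_5 = 2.645755 - 0.000021×(2.645755 - 2.644989)/(0.000021 - (-0.004034))
       = 2.645751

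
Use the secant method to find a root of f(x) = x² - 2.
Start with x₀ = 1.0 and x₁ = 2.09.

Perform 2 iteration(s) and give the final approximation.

f(x) = x² - 2
x₀ = 1.0, x₁ = 2.09

Secant formula: x_{n+1} = x_n - f(x_n)(x_n - x_{n-1})/(f(x_n) - f(x_{n-1}))

Iteration 1:
  f(1.000000) = -1.000000
  f(2.090000) = 2.368100
  x_2 = 2.090000 - 2.368100×(2.090000 - 1.000000)/(2.368100 - (-1.000000))
       = 1.323625
Iteration 2:
  f(2.090000) = 2.368100
  f(1.323625) = -0.248018
  x_3 = 1.323625 - (-0.248018)×(1.323625 - 2.090000)/(-0.248018 - 2.368100)
       = 1.396280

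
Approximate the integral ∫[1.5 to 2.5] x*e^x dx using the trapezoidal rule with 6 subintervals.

f(x) = x*e^x
a = 1.5, b = 2.5, n = 6
h = (b - a)/n = 0.166667

Trapezoidal rule: (h/2)[f(x₀) + 2f(x₁) + 2f(x₂) + ... + f(xₙ)]

x_0 = 1.5000, f(x_0) = 6.722534, coefficient = 1
x_1 = 1.6667, f(x_1) = 8.824150, coefficient = 2
x_2 = 1.8333, f(x_2) = 11.466952, coefficient = 2
x_3 = 2.0000, f(x_3) = 14.778112, coefficient = 2
x_4 = 2.1667, f(x_4) = 18.913133, coefficient = 2
x_5 = 2.3333, f(x_5) = 24.061937, coefficient = 2
x_6 = 2.5000, f(x_6) = 30.456235, coefficient = 1

I ≈ (0.166667/2) × 193.267336 = 16.105611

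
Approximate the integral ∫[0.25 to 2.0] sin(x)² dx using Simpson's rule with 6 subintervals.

f(x) = sin(x)²
a = 0.25, b = 2.0, n = 6
h = (b - a)/n = 0.291667

Simpson's rule: (h/3)[f(x₀) + 4f(x₁) + 2f(x₂) + ... + f(xₙ)]

x_0 = 0.2500, f(x_0) = 0.061209, coefficient = 1
x_1 = 0.5417, f(x_1) = 0.265807, coefficient = 4
x_2 = 0.8333, f(x_2) = 0.547862, coefficient = 2
x_3 = 1.1250, f(x_3) = 0.814087, coefficient = 4
x_4 = 1.4167, f(x_4) = 0.976432, coefficient = 2
x_5 = 1.7083, f(x_5) = 0.981203, coefficient = 4
x_6 = 2.0000, f(x_6) = 0.826822, coefficient = 1

I ≈ (0.291667/3) × 12.181003 = 1.184264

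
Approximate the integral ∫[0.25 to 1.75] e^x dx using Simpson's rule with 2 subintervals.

f(x) = e^x
a = 0.25, b = 1.75, n = 2
h = (b - a)/n = 0.750000

Simpson's rule: (h/3)[f(x₀) + 4f(x₁) + 2f(x₂) + ... + f(xₙ)]

x_0 = 0.2500, f(x_0) = 1.284025, coefficient = 1
x_1 = 1.0000, f(x_1) = 2.718282, coefficient = 4
x_2 = 1.7500, f(x_2) = 5.754603, coefficient = 1

I ≈ (0.750000/3) × 17.911755 = 4.477939
Exact value: 4.470577
Error: 0.007362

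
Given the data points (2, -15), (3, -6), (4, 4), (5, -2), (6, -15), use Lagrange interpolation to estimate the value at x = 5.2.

Lagrange interpolation formula:
P(x) = Σ yᵢ × Lᵢ(x)
where Lᵢ(x) = Π_{j≠i} (x - xⱼ)/(xᵢ - xⱼ)

L_0(5.2) = (5.2 - 3)/(2 - 3) × (5.2 - 4)/(2 - 4) × (5.2 - 5)/(2 - 5) × (5.2 - 6)/(2 - 6) = -0.017600
L_1(5.2) = (5.2 - 2)/(3 - 2) × (5.2 - 4)/(3 - 4) × (5.2 - 5)/(3 - 5) × (5.2 - 6)/(3 - 6) = 0.102400
L_2(5.2) = (5.2 - 2)/(4 - 2) × (5.2 - 3)/(4 - 3) × (5.2 - 5)/(4 - 5) × (5.2 - 6)/(4 - 6) = -0.281600
L_3(5.2) = (5.2 - 2)/(5 - 2) × (5.2 - 3)/(5 - 3) × (5.2 - 4)/(5 - 4) × (5.2 - 6)/(5 - 6) = 1.126400
L_4(5.2) = (5.2 - 2)/(6 - 2) × (5.2 - 3)/(6 - 3) × (5.2 - 4)/(6 - 4) × (5.2 - 5)/(6 - 5) = 0.070400

P(5.2) = (-15)×L_0(5.2) + (-6)×L_1(5.2) + 4×L_2(5.2) + (-2)×L_3(5.2) + (-15)×L_4(5.2)
P(5.2) = -4.785600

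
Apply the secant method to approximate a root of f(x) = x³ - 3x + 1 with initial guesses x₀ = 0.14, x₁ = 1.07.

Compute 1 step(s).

f(x) = x³ - 3x + 1
x₀ = 0.14, x₁ = 1.07

Secant formula: x_{n+1} = x_n - f(x_n)(x_n - x_{n-1})/(f(x_n) - f(x_{n-1}))

Iteration 1:
  f(0.140000) = 0.582744
  f(1.070000) = -0.984957
  x_2 = 1.070000 - (-0.984957)×(1.070000 - 0.140000)/(-0.984957 - 0.582744)
       = 0.485699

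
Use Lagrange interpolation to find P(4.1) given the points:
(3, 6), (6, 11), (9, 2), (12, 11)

Lagrange interpolation formula:
P(x) = Σ yᵢ × Lᵢ(x)
where Lᵢ(x) = Π_{j≠i} (x - xⱼ)/(xᵢ - xⱼ)

L_0(4.1) = (4.1 - 6)/(3 - 6) × (4.1 - 9)/(3 - 9) × (4.1 - 12)/(3 - 12) = 0.454006
L_1(4.1) = (4.1 - 3)/(6 - 3) × (4.1 - 9)/(6 - 9) × (4.1 - 12)/(6 - 12) = 0.788537
L_2(4.1) = (4.1 - 3)/(9 - 3) × (4.1 - 6)/(9 - 6) × (4.1 - 12)/(9 - 12) = -0.305759
L_3(4.1) = (4.1 - 3)/(12 - 3) × (4.1 - 6)/(12 - 6) × (4.1 - 9)/(12 - 9) = 0.063216

P(4.1) = 6×L_0(4.1) + 11×L_1(4.1) + 2×L_2(4.1) + 11×L_3(4.1)
P(4.1) = 11.481802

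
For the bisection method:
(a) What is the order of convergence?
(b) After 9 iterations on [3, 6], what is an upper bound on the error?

(a) Bisection has linear (order 1) convergence; the error is halved each step.

(b) Error bound = (b-a)/2^n = (6 - 3)/2^{9}
    = 3/2^{9}

(a) 1 (linear); (b) error ≤ 5.86e-03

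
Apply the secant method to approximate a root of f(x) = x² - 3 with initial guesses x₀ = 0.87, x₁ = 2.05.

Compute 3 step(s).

f(x) = x² - 3
x₀ = 0.87, x₁ = 2.05

Secant formula: x_{n+1} = x_n - f(x_n)(x_n - x_{n-1})/(f(x_n) - f(x_{n-1}))

Iteration 1:
  f(0.870000) = -2.243100
  f(2.050000) = 1.202500
  x_2 = 2.050000 - 1.202500×(2.050000 - 0.870000)/(1.202500 - (-2.243100))
       = 1.638185
Iteration 2:
  f(2.050000) = 1.202500
  f(1.638185) = -0.316350
  x_3 = 1.638185 - (-0.316350)×(1.638185 - 2.050000)/(-0.316350 - 1.202500)
       = 1.723959
Iteration 3:
  f(1.638185) = -0.316350
  f(1.723959) = -0.027966
  x_4 = 1.723959 - (-0.027966)×(1.723959 - 1.638185)/(-0.027966 - (-0.316350))
       = 1.732277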